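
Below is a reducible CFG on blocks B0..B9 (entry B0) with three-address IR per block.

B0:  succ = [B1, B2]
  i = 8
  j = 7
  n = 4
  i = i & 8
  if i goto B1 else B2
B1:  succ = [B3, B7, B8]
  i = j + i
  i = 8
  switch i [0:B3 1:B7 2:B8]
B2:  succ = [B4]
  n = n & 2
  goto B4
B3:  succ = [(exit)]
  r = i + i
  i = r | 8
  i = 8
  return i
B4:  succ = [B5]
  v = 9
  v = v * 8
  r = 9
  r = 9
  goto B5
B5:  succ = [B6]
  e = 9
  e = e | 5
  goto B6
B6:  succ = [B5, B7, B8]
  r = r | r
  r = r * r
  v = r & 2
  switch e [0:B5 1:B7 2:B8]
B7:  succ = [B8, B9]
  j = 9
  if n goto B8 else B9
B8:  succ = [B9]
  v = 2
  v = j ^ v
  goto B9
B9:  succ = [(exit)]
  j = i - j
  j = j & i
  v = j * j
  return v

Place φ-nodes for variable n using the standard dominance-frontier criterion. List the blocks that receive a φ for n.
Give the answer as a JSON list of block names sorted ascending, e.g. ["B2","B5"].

Answer: ["B7", "B8", "B9"]

Working:
idom tree: B1←B0 B2←B0 B3←B1 B4←B2 B5←B4 B6←B5 B7←B0 B8←B0 B9←B0
Join-block Dom:
  B5: preds {B4,B6}: {B0,B2,B4} ∩ {B0,B2,B4,B5,B6} = {B0,B2,B4}; idom=B4
  B7: preds {B1,B6}: {B0,B1} ∩ {B0,B2,B4,B5,B6} = {B0}; idom=B0
  B8: preds {B1,B6,B7}: {B0,B1} ∩ {B0,B2,B4,B5,B6} ∩ {B0,B7} = {B0}; idom=B0
  B9: preds {B7,B8}: {B0,B7} ∩ {B0,B8} = {B0}; idom=B0

Frontier:
  join B5 pred B4: · stop@B4
  join B5 pred B6: B6→B5 stop@B4
  join B7 pred B1: B1 stop@B0
  join B7 pred B6: B6→B5→B4→B2 stop@B0
  join B8 pred B1: B1 stop@B0
  join B8 pred B6: B6→B5→B4→B2 stop@B0
  join B8 pred B7: B7 stop@B0
  join B9 pred B7: B7 stop@B0
  join B9 pred B8: B8 stop@B0
  B0: DF=∅
  B1: DF={B7,B8}
  B2: DF={B7,B8}
  B3: DF=∅
  B4: DF={B7,B8}
  B5: DF={B5,B7,B8}
  B6: DF={B5,B7,B8}
  B7: DF={B8,B9}
  B8: DF={B9}
  B9: DF=∅

φ for n: defs {B0,B2}
  DF⁺ = {B7,B8,B9}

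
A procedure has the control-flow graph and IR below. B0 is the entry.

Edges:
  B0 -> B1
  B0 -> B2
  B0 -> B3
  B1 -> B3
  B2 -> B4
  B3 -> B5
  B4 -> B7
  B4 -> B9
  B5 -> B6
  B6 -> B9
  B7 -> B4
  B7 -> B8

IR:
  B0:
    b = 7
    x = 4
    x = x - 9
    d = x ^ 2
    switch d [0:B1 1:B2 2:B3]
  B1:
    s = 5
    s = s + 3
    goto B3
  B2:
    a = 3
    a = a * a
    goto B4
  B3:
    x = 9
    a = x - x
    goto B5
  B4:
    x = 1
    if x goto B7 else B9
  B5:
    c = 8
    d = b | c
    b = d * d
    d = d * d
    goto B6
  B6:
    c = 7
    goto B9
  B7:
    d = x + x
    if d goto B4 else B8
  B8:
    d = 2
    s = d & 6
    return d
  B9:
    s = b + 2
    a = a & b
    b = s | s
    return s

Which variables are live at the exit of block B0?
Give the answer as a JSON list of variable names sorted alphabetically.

Per-block:
  B0: def={b,d,x} ue=∅
  B1: def={s} ue=∅
  B2: def={a} ue=∅
  B3: def={a,x} ue=∅
  B4: def={x} ue=∅
  B5: def={b,c,d} ue={b}
  B6: def={c} ue=∅
  B7: def={d} ue={x}
  B8: def={d,s} ue=∅
  B9: def={a,b,s} ue={a,b}

Liveness:
  live B0: ∅→{b}
  live B1: {b}→{b}
  live B2: {b}→{a,b}
  live B3: {b}→{a,b}
  live B4: {a,b}→{a,b,x}
  live B5: {a,b}→{a,b}
  live B6: {a,b}→{a,b}
  live B7: {a,b,x}→{a,b}
  live B8: ∅→∅
  live B9: {a,b}→∅

live-out(B0) = ["b"]

Answer: ["b"]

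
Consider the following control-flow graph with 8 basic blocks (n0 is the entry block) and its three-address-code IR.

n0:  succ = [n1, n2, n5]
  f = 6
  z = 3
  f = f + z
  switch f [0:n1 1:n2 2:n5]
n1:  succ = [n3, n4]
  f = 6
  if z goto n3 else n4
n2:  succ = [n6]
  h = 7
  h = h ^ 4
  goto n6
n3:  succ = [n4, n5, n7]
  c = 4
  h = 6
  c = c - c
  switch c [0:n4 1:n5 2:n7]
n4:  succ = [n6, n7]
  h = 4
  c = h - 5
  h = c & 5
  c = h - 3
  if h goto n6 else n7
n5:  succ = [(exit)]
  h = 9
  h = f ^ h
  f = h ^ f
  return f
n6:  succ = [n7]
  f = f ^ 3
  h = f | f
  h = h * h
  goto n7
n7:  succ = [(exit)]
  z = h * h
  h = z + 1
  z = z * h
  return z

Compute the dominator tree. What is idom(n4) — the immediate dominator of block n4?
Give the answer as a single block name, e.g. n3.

Answer: n1

Analysis:
idom tree: n1←n0 n2←n0 n3←n1 n4←n1 n5←n0 n6←n0 n7←n0
Dom∩ at merges:
  n4: preds {n1,n3}: {n0,n1} ∩ {n0,n1,n3} = {n0,n1}; idom=n1
  n5: preds {n0,n3}: {n0} ∩ {n0,n1,n3} = {n0}; idom=n0
  n6: preds {n2,n4}: {n0,n2} ∩ {n0,n1,n4} = {n0}; idom=n0
  n7: preds {n3,n4,n6}: {n0,n1,n3} ∩ {n0,n1,n4} ∩ {n0,n6} = {n0}; idom=n0

idom(n4) = n1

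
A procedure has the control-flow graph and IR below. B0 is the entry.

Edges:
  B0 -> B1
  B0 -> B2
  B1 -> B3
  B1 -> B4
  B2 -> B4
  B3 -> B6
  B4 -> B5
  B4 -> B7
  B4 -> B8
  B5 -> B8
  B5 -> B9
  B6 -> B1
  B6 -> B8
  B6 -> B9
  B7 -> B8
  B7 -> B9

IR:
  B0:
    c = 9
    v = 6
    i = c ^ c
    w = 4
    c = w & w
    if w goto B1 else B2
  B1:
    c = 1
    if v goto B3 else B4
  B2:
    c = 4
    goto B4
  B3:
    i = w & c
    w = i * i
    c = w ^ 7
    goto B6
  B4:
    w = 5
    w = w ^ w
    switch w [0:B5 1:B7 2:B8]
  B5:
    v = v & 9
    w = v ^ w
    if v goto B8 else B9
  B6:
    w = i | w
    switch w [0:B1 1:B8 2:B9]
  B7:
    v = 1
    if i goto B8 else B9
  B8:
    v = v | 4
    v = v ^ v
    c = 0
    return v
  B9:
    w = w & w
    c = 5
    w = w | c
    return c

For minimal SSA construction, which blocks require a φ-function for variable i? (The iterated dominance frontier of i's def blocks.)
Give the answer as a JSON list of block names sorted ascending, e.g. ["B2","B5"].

Answer: ["B1", "B4", "B8", "B9"]

Analysis:
idom tree: B1←B0 B2←B0 B3←B1 B4←B0 B5←B4 B6←B3 B7←B4 B8←B0 B9←B0
Join-block Dom:
  B1: preds {B0,B6}: {B0} ∩ {B0,B1,B3,B6} = {B0}; idom=B0
  B4: preds {B1,B2}: {B0,B1} ∩ {B0,B2} = {B0}; idom=B0
  B8: preds {B4,B5,B6,B7}: {B0,B4} ∩ {B0,B4,B5} ∩ {B0,B1,B3,B6} ∩ {B0,B4,B7} = {B0}; idom=B0
  B9: preds {B5,B6,B7}: {B0,B4,B5} ∩ {B0,B1,B3,B6} ∩ {B0,B4,B7} = {B0}; idom=B0

DF derivation:
  B1←B0: walk · to B0
  B1←B6: walk B6→B3→B1 to B0
  B4←B1: walk B1 to B0
  B4←B2: walk B2 to B0
  B8←B4: walk B4 to B0
  B8←B5: walk B5→B4 to B0
  B8←B6: walk B6→B3→B1 to B0
  B8←B7: walk B7→B4 to B0
  B9←B5: walk B5→B4 to B0
  B9←B6: walk B6→B3→B1 to B0
  B9←B7: walk B7→B4 to B0
  B0: DF=∅
  B1: DF={B1,B4,B8,B9}
  B2: DF={B4}
  B3: DF={B1,B8,B9}
  B4: DF={B8,B9}
  B5: DF={B8,B9}
  B6: DF={B1,B8,B9}
  B7: DF={B8,B9}
  B8: DF=∅
  B9: DF=∅

φ for i: defs {B0,B3}
  DF⁺ = {B1,B4,B8,B9}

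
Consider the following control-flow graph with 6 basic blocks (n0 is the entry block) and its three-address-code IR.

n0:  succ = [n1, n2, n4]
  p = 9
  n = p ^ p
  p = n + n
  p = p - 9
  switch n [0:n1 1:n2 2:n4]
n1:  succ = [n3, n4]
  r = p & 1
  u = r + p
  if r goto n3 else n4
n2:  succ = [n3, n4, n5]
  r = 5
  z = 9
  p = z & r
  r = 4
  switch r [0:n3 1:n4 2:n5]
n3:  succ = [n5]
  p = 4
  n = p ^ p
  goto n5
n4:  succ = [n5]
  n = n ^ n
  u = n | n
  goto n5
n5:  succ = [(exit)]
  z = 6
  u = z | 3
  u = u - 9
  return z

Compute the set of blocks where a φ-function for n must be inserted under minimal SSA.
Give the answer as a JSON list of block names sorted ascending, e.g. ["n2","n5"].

Answer: ["n5"]

Analysis:
idom tree: n1←n0 n2←n0 n3←n0 n4←n0 n5←n0
Join-block Dom:
  n3: preds {n1,n2}: {n0,n1} ∩ {n0,n2} = {n0}; idom=n0
  n4: preds {n0,n1,n2}: {n0} ∩ {n0,n1} ∩ {n0,n2} = {n0}; idom=n0
  n5: preds {n2,n3,n4}: {n0,n2} ∩ {n0,n3} ∩ {n0,n4} = {n0}; idom=n0

Frontier:
  n3←n1: walk n1 to n0
  n3←n2: walk n2 to n0
  n4←n0: walk · to n0
  n4←n1: walk n1 to n0
  n4←n2: walk n2 to n0
  n5←n2: walk n2 to n0
  n5←n3: walk n3 to n0
  n5←n4: walk n4 to n0
  n0 → ∅
  n1 → {n3,n4}
  n2 → {n3,n4,n5}
  n3 → {n5}
  n4 → {n5}
  n5 → ∅

φ for n: defs {n0,n3,n4}
  DF⁺ = {n5}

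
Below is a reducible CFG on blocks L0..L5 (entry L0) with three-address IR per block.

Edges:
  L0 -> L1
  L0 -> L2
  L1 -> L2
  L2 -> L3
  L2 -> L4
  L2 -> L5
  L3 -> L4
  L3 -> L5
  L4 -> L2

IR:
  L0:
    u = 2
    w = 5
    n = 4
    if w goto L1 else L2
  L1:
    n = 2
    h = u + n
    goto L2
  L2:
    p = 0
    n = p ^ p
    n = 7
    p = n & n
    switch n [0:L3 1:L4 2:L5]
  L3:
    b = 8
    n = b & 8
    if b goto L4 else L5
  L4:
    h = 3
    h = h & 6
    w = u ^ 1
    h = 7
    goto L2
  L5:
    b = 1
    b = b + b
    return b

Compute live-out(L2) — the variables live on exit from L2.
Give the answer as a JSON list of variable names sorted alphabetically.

Answer: ["u"]

Analysis:
Per-block:
  L0: {n,u,w} / ∅
  L1: {h,n} / {u}
  L2: {n,p} / ∅
  L3: {b,n} / ∅
  L4: {h,w} / {u}
  L5: {b} / ∅

Backward fixpoint:
  live L0: ∅→{u}
  live L1: {u}→{u}
  live L2: {u}→{u}
  live L3: {u}→{u}
  live L4: {u}→{u}
  live L5: ∅→∅

live-out(L2) = ["u"]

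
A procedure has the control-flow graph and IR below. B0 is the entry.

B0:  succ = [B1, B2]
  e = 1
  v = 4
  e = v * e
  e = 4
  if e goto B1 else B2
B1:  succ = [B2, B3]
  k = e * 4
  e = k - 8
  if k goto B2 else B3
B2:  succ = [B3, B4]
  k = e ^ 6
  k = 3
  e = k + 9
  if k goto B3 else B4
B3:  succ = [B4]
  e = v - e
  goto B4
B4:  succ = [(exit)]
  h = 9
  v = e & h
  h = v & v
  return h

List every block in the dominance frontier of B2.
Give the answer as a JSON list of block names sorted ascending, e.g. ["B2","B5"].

Answer: ["B3", "B4"]

Analysis:
idom tree: B1←B0 B2←B0 B3←B0 B4←B0
Dom∩ at merges:
  B2: preds {B0,B1}: {B0} ∩ {B0,B1} = {B0}; idom=B0
  B3: preds {B1,B2}: {B0,B1} ∩ {B0,B2} = {B0}; idom=B0
  B4: preds {B2,B3}: {B0,B2} ∩ {B0,B3} = {B0}; idom=B0

Frontier:
  B2←B0: walk · to B0
  B2←B1: walk B1 to B0
  B3←B1: walk B1 to B0
  B3←B2: walk B2 to B0
  B4←B2: walk B2 to B0
  B4←B3: walk B3 to B0
  B0: DF=∅
  B1: DF={B2,B3}
  B2: DF={B3,B4}
  B3: DF={B4}
  B4: DF=∅

DF(B2) = ["B3", "B4"]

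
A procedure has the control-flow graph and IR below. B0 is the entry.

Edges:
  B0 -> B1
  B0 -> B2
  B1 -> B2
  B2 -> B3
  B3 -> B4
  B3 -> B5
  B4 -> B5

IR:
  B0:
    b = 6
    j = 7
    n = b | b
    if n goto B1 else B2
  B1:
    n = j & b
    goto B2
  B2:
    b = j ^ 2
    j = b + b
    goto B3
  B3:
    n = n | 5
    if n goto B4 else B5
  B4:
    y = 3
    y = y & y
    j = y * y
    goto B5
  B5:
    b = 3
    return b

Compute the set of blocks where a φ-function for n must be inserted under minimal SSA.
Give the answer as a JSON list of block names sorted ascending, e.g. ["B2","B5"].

Answer: ["B2"]

Derivation:
idom tree: B1←B0 B2←B0 B3←B2 B4←B3 B5←B3
Dom at joins:
  B2: preds {B0,B1}: {B0} ∩ {B0,B1} = {B0}; idom=B0
  B5: preds {B3,B4}: {B0,B2,B3} ∩ {B0,B2,B3,B4} = {B0,B2,B3}; idom=B3

DF derivation:
  join B2 pred B0: · stop@B0
  join B2 pred B1: B1 stop@B0
  join B5 pred B3: · stop@B3
  join B5 pred B4: B4 stop@B3
  B0: DF=∅
  B1: DF={B2}
  B2: DF=∅
  B3: DF=∅
  B4: DF={B5}
  B5: DF=∅

φ for n: defs {B0,B1,B3}
  DF⁺ = {B2}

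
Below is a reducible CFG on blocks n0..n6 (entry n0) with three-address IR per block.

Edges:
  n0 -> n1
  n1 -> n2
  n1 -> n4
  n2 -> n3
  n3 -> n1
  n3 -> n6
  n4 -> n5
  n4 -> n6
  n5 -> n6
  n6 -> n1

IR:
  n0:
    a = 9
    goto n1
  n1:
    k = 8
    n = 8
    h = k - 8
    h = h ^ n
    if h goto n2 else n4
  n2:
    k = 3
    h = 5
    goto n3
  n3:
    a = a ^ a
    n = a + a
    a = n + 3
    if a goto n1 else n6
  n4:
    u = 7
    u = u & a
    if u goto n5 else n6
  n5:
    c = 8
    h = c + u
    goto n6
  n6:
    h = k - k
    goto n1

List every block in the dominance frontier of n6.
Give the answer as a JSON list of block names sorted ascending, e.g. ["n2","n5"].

idom tree: n1←n0 n2←n1 n3←n2 n4←n1 n5←n4 n6←n1
Join-block Dom:
  n1: preds {n0,n3,n6}: {n0} ∩ {n0,n1,n2,n3} ∩ {n0,n1,n6} = {n0}; idom=n0
  n6: preds {n3,n4,n5}: {n0,n1,n2,n3} ∩ {n0,n1,n4} ∩ {n0,n1,n4,n5} = {n0,n1}; idom=n1

DF walk-up:
  join n1 pred n0: · stop@n0
  join n1 pred n3: n3→n2→n1 stop@n0
  join n1 pred n6: n6→n1 stop@n0
  join n6 pred n3: n3→n2 stop@n1
  join n6 pred n4: n4 stop@n1
  join n6 pred n5: n5→n4 stop@n1
  n0 → ∅
  n1 → {n1}
  n2 → {n1,n6}
  n3 → {n1,n6}
  n4 → {n6}
  n5 → {n6}
  n6 → {n1}

DF(n6) = ["n1"]

Answer: ["n1"]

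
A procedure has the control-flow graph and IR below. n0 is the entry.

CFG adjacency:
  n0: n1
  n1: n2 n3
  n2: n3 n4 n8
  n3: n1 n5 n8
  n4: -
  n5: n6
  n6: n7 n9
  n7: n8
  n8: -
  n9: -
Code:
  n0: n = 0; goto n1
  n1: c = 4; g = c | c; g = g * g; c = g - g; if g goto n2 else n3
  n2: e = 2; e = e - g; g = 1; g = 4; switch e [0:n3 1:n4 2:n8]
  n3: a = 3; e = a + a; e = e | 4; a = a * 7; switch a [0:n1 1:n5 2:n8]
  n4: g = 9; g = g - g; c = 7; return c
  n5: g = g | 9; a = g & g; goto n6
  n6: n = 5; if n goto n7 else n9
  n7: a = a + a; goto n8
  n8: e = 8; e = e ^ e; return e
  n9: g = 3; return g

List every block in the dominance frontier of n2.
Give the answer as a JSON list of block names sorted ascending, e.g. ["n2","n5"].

Answer: ["n3", "n8"]

Derivation:
idom tree: n1←n0 n2←n1 n3←n1 n4←n2 n5←n3 n6←n5 n7←n6 n8←n1 n9←n6
Join-block Dom:
  n1: preds {n0,n3}: {n0} ∩ {n0,n1,n3} = {n0}; idom=n0
  n3: preds {n1,n2}: {n0,n1} ∩ {n0,n1,n2} = {n0,n1}; idom=n1
  n8: preds {n2,n3,n7}: {n0,n1,n2} ∩ {n0,n1,n3} ∩ {n0,n1,n3,n5,n6,n7} = {n0,n1}; idom=n1

DF derivation:
  n1←n0: walk · to n0
  n1←n3: walk n3→n1 to n0
  n3←n1: walk · to n1
  n3←n2: walk n2 to n1
  n8←n2: walk n2 to n1
  n8←n3: walk n3 to n1
  n8←n7: walk n7→n6→n5→n3 to n1
  DF(n0)=∅
  DF(n1)={n1}
  DF(n2)={n3,n8}
  DF(n3)={n1,n8}
  DF(n4)=∅
  DF(n5)={n8}
  DF(n6)={n8}
  DF(n7)={n8}
  DF(n8)=∅
  DF(n9)=∅

DF(n2) = ["n3", "n8"]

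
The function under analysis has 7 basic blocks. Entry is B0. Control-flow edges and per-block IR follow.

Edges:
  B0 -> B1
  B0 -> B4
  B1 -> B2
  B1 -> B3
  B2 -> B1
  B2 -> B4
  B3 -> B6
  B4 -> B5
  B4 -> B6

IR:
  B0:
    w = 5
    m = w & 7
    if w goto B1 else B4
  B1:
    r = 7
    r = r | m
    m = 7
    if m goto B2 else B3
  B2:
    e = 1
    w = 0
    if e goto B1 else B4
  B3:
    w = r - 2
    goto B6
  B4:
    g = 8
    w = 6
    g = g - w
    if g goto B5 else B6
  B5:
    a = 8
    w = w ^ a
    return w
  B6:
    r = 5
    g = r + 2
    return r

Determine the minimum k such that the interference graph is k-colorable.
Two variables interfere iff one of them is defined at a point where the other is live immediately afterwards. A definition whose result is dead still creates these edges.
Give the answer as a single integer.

Per-block:
  B0: {m,w} / ∅
  B1: {m,r} / {m}
  B2: {e,w} / ∅
  B3: {w} / {r}
  B4: {g,w} / ∅
  B5: {a,w} / {w}
  B6: {g,r} / ∅

Live sets:
  live B0: ∅→{m}
  live B1: {m}→{m,r}
  live B2: {m}→{m}
  live B3: {r}→∅
  live B4: ∅→{w}
  live B5: {w}→∅
  live B6: ∅→∅

Conflict graph:
  a: {w}
  e: {m,w}
  g: {r,w}
  m: {e,r,w}
  r: {g,m}
  w: {a,e,g,m}

Colouring:
  clique {e,m,w} ⇒ need ≥ 3
  3-colouring: R0={r,w}  R1={a,g,m}  R2={e}
  χ = 3

Answer: 3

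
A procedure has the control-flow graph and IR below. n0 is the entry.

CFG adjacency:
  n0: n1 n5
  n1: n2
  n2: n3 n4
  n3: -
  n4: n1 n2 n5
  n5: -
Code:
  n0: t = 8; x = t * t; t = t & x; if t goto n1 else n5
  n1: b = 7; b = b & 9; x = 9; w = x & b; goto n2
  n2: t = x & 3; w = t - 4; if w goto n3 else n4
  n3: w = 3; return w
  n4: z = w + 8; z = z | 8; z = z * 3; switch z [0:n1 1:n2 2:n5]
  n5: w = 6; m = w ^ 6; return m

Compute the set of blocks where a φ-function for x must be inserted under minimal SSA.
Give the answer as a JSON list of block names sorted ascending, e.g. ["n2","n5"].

Answer: ["n1", "n5"]

Working:
idom tree: n1←n0 n2←n1 n3←n2 n4←n2 n5←n0
Join-block Dom:
  n1: preds {n0,n4}: {n0} ∩ {n0,n1,n2,n4} = {n0}; idom=n0
  n2: preds {n1,n4}: {n0,n1} ∩ {n0,n1,n2,n4} = {n0,n1}; idom=n1
  n5: preds {n0,n4}: {n0} ∩ {n0,n1,n2,n4} = {n0}; idom=n0

DF walk-up:
  n1←n0: walk · to n0
  n1←n4: walk n4→n2→n1 to n0
  n2←n1: walk · to n1
  n2←n4: walk n4→n2 to n1
  n5←n0: walk · to n0
  n5←n4: walk n4→n2→n1 to n0
  n0: DF=∅
  n1: DF={n1,n5}
  n2: DF={n1,n2,n5}
  n3: DF=∅
  n4: DF={n1,n2,n5}
  n5: DF=∅

φ for x: defs {n0,n1}
  DF⁺ = {n1,n5}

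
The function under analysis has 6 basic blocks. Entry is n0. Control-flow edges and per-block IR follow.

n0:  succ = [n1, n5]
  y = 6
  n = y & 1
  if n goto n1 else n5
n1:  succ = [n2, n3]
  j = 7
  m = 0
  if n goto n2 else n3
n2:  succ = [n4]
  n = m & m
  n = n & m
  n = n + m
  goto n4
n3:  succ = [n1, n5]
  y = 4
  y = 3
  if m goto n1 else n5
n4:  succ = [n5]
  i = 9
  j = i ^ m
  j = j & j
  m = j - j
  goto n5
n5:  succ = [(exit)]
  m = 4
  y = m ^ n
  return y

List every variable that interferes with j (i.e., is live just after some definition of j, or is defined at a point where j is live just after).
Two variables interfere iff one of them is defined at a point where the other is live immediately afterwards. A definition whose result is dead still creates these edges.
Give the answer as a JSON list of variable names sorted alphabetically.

def/use:
  n0 def {n,y} use ∅
  n1 def {j,m} use {n}
  n2 def {n} use {m}
  n3 def {y} use {m}
  n4 def {i,j,m} use {m}
  n5 def {m,y} use {n}

Live sets:
  live n0: ∅→{n}
  live n1: {n}→{m,n}
  live n2: {m}→{m,n}
  live n3: {m,n}→{n}
  live n4: {m,n}→{n}
  live n5: {n}→∅

Interference:
  i↔{m,n}
  j↔{n}
  m↔{i,n,y}
  n↔{i,j,m,y}
  y↔{m,n}

N(j) = ["n"]

Answer: ["n"]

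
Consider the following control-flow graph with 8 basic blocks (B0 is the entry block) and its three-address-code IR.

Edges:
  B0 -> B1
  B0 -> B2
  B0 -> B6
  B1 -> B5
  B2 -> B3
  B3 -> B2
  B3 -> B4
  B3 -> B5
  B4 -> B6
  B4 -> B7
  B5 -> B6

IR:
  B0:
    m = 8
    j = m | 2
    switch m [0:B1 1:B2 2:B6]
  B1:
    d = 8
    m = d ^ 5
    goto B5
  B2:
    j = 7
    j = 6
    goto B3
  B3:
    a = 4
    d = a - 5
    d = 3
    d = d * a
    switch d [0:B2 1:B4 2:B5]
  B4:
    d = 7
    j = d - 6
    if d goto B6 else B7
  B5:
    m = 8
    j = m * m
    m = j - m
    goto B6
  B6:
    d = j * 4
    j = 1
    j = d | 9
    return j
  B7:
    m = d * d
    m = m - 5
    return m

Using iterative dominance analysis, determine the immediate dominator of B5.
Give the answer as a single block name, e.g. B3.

Answer: B0

Working:
idom tree: B1←B0 B2←B0 B3←B2 B4←B3 B5←B0 B6←B0 B7←B4
Join-block Dom:
  B2: preds {B0,B3}: {B0} ∩ {B0,B2,B3} = {B0}; idom=B0
  B5: preds {B1,B3}: {B0,B1} ∩ {B0,B2,B3} = {B0}; idom=B0
  B6: preds {B0,B4,B5}: {B0} ∩ {B0,B2,B3,B4} ∩ {B0,B5} = {B0}; idom=B0

idom(B5) = B0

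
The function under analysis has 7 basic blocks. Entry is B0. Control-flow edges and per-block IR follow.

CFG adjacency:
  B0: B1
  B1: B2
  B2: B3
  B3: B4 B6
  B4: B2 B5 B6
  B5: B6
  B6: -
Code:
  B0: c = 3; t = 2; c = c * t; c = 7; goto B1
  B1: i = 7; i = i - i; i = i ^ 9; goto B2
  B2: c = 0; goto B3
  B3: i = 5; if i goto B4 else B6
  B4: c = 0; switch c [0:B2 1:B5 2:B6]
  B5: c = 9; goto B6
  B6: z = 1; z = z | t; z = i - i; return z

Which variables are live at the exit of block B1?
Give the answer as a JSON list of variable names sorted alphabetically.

Answer: ["t"]

Analysis:
def/use:
  B0: {c,t} / ∅
  B1: {i} / ∅
  B2: {c} / ∅
  B3: {i} / ∅
  B4: {c} / ∅
  B5: {c} / ∅
  B6: {z} / {i,t}

Liveness:
  B0: in=∅ out={t}
  B1: in={t} out={t}
  B2: in={t} out={t}
  B3: in={t} out={i,t}
  B4: in={i,t} out={i,t}
  B5: in={i,t} out={i,t}
  B6: in={i,t} out=∅

live-out(B1) = ["t"]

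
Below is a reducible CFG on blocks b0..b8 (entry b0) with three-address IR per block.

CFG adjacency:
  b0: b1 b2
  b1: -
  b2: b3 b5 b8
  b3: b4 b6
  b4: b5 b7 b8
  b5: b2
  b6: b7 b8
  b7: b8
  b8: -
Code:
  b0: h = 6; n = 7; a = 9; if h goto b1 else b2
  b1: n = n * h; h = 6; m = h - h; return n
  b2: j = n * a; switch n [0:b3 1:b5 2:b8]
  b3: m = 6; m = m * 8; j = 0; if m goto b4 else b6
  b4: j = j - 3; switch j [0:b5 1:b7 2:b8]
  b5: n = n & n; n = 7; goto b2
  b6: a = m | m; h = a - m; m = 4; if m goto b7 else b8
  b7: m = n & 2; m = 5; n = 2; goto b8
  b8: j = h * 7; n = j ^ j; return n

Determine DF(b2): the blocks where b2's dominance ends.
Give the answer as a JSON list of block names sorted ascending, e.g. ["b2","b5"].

Answer: ["b2"]

Analysis:
idom tree: b1←b0 b2←b0 b3←b2 b4←b3 b5←b2 b6←b3 b7←b3 b8←b2
Join-block Dom:
  b2: preds {b0,b5}: {b0} ∩ {b0,b2,b5} = {b0}; idom=b0
  b5: preds {b2,b4}: {b0,b2} ∩ {b0,b2,b3,b4} = {b0,b2}; idom=b2
  b7: preds {b4,b6}: {b0,b2,b3,b4} ∩ {b0,b2,b3,b6} = {b0,b2,b3}; idom=b3
  b8: preds {b2,b4,b6,b7}: {b0,b2} ∩ {b0,b2,b3,b4} ∩ {b0,b2,b3,b6} ∩ {b0,b2,b3,b7} = {b0,b2}; idom=b2

DF derivation:
  join b2 pred b0: · stop@b0
  join b2 pred b5: b5→b2 stop@b0
  join b5 pred b2: · stop@b2
  join b5 pred b4: b4→b3 stop@b2
  join b7 pred b4: b4 stop@b3
  join b7 pred b6: b6 stop@b3
  join b8 pred b2: · stop@b2
  join b8 pred b4: b4→b3 stop@b2
  join b8 pred b6: b6→b3 stop@b2
  join b8 pred b7: b7→b3 stop@b2
  DF(b0)=∅
  DF(b1)=∅
  DF(b2)={b2}
  DF(b3)={b5,b8}
  DF(b4)={b5,b7,b8}
  DF(b5)={b2}
  DF(b6)={b7,b8}
  DF(b7)={b8}
  DF(b8)=∅

DF(b2) = ["b2"]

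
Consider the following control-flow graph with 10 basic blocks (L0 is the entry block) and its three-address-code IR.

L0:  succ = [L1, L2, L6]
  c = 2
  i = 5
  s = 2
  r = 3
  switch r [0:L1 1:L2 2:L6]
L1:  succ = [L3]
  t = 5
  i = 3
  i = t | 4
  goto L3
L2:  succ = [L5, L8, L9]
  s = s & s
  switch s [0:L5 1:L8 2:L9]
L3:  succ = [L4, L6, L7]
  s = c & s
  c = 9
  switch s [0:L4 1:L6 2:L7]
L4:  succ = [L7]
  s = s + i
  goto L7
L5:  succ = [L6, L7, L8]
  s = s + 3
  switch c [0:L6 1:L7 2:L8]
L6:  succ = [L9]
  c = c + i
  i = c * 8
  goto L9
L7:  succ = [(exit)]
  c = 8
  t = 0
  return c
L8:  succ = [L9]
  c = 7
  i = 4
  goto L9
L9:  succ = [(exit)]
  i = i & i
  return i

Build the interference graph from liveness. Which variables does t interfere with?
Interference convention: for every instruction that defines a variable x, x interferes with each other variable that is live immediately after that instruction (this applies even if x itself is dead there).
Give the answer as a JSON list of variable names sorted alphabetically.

Answer: ["c", "i", "s"]

Working:
def/use:
  L0 def {c,i,r,s} use ∅
  L1 def {i,t} use ∅
  L2 def {s} use {s}
  L3 def {c,s} use {c,s}
  L4 def {s} use {i,s}
  L5 def {s} use {c,s}
  L6 def {c,i} use {c,i}
  L7 def {c,t} use ∅
  L8 def {c,i} use ∅
  L9 def {i} use {i}

Backward fixpoint:
  live L0: ∅→{c,i,s}
  live L1: {c,s}→{c,i,s}
  live L2: {c,i,s}→{c,i,s}
  live L3: {c,i,s}→{c,i,s}
  live L4: {i,s}→∅
  live L5: {c,i,s}→{c,i}
  live L6: {c,i}→{i}
  live L7: ∅→∅
  live L8: ∅→{i}
  live L9: {i}→∅

Conflict graph:
  c: {i,r,s,t}
  i: {c,r,s,t}
  r: {c,i,s}
  s: {c,i,r,t}
  t: {c,i,s}

N(t) = ["c", "i", "s"]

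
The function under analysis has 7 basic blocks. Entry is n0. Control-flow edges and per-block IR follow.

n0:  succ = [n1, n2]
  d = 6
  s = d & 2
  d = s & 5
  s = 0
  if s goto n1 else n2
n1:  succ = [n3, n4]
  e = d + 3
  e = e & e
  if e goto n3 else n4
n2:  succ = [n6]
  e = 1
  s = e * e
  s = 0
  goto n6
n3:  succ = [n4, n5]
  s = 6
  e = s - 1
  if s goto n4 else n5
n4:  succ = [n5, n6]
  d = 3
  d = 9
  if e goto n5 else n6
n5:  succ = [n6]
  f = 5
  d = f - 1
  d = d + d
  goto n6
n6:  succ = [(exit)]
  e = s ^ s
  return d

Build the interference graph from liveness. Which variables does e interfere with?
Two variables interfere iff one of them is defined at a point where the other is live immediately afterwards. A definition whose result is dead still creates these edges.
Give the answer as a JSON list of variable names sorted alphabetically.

Block summaries:
  n0: def={d,s} ue=∅
  n1: def={e} ue={d}
  n2: def={e,s} ue=∅
  n3: def={e,s} ue=∅
  n4: def={d} ue={e}
  n5: def={d,f} ue=∅
  n6: def={e} ue={d,s}

Live sets:
  n0: in=∅ out={d,s}
  n1: in={d,s} out={e,s}
  n2: in={d} out={d,s}
  n3: in=∅ out={e,s}
  n4: in={e,s} out={d,s}
  n5: in={s} out={d,s}
  n6: in={d,s} out=∅

Conflict graph:
  d: {e,s}
  e: {d,s}
  f: {s}
  s: {d,e,f}

N(e) = ["d", "s"]

Answer: ["d", "s"]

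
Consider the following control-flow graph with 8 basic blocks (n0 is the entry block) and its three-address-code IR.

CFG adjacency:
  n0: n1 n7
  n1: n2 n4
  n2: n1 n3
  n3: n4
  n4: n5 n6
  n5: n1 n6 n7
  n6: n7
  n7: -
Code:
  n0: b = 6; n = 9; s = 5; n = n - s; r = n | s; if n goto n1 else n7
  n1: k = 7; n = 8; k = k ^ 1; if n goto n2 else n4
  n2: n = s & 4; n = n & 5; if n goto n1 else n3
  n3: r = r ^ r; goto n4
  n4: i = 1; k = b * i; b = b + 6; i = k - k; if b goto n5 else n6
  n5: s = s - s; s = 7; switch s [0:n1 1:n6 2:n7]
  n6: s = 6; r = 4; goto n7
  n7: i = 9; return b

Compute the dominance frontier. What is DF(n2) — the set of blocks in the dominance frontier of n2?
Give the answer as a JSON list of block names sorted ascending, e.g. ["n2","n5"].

idom tree: n1←n0 n2←n1 n3←n2 n4←n1 n5←n4 n6←n4 n7←n0
Dom at joins:
  n1: preds {n0,n2,n5}: {n0} ∩ {n0,n1,n2} ∩ {n0,n1,n4,n5} = {n0}; idom=n0
  n4: preds {n1,n3}: {n0,n1} ∩ {n0,n1,n2,n3} = {n0,n1}; idom=n1
  n6: preds {n4,n5}: {n0,n1,n4} ∩ {n0,n1,n4,n5} = {n0,n1,n4}; idom=n4
  n7: preds {n0,n5,n6}: {n0} ∩ {n0,n1,n4,n5} ∩ {n0,n1,n4,n6} = {n0}; idom=n0

DF walk-up:
  join n1 pred n0: · stop@n0
  join n1 pred n2: n2→n1 stop@n0
  join n1 pred n5: n5→n4→n1 stop@n0
  join n4 pred n1: · stop@n1
  join n4 pred n3: n3→n2 stop@n1
  join n6 pred n4: · stop@n4
  join n6 pred n5: n5 stop@n4
  join n7 pred n0: · stop@n0
  join n7 pred n5: n5→n4→n1 stop@n0
  join n7 pred n6: n6→n4→n1 stop@n0
  n0: DF=∅
  n1: DF={n1,n7}
  n2: DF={n1,n4}
  n3: DF={n4}
  n4: DF={n1,n7}
  n5: DF={n1,n6,n7}
  n6: DF={n7}
  n7: DF=∅

DF(n2) = ["n1", "n4"]

Answer: ["n1", "n4"]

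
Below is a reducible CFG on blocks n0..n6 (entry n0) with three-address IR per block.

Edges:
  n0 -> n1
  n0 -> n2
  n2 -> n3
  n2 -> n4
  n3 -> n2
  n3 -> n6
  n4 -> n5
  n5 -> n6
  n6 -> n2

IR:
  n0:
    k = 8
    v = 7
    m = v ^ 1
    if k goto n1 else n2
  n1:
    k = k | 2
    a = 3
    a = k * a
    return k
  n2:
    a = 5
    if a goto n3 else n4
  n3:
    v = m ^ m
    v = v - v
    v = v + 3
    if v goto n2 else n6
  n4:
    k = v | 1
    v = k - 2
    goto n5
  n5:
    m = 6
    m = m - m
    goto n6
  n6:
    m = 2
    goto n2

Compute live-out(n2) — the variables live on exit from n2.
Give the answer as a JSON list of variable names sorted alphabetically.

Answer: ["m", "v"]

Derivation:
def/use:
  n0 def {k,m,v} use ∅
  n1 def {a,k} use {k}
  n2 def {a} use ∅
  n3 def {v} use {m}
  n4 def {k,v} use {v}
  n5 def {m} use ∅
  n6 def {m} use ∅

Live sets:
  live n0: ∅→{k,m,v}
  live n1: {k}→∅
  live n2: {m,v}→{m,v}
  live n3: {m}→{m,v}
  live n4: {v}→{v}
  live n5: {v}→{v}
  live n6: {v}→{m,v}

live-out(n2) = ["m", "v"]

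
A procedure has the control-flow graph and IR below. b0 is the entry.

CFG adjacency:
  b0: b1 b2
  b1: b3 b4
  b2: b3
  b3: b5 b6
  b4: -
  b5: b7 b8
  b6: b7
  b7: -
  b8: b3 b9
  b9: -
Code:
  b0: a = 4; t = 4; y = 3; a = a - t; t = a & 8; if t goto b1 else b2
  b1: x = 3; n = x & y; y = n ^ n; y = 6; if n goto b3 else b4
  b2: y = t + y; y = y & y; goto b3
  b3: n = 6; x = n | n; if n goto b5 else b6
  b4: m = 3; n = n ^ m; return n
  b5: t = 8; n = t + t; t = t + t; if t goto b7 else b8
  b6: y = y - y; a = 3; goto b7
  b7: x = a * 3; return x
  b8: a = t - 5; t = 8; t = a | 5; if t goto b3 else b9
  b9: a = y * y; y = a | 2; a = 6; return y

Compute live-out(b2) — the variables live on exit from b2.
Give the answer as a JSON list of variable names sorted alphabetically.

Answer: ["a", "y"]

Analysis:
def/use:
  b0: {a,t,y} / ∅
  b1: {n,x,y} / {y}
  b2: {y} / {t,y}
  b3: {n,x} / ∅
  b4: {m,n} / {n}
  b5: {n,t} / ∅
  b6: {a,y} / {y}
  b7: {x} / {a}
  b8: {a,t} / {t}
  b9: {a,y} / {y}

Liveness:
  live b0: ∅→{a,t,y}
  live b1: {a,y}→{a,n,y}
  live b2: {a,t,y}→{a,y}
  live b3: {a,y}→{a,y}
  live b4: {n}→∅
  live b5: {a,y}→{a,t,y}
  live b6: {y}→{a}
  live b7: {a}→∅
  live b8: {t,y}→{a,y}
  live b9: {y}→∅

live-out(b2) = ["a", "y"]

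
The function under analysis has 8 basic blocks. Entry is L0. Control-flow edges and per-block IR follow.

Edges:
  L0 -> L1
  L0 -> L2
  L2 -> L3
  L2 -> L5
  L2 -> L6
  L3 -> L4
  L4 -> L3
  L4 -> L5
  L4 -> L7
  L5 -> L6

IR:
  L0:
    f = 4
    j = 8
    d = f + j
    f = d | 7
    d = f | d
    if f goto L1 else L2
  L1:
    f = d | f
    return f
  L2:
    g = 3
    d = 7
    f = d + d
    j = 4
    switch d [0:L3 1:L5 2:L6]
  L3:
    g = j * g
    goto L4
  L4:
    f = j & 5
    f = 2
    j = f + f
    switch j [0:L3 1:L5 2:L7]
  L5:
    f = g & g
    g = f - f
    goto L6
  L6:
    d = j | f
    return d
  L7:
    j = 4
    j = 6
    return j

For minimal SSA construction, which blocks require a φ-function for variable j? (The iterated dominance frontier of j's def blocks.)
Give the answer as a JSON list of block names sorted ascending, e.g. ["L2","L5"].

idom tree: L1←L0 L2←L0 L3←L2 L4←L3 L5←L2 L6←L2 L7←L4
Dom∩ at merges:
  L3: preds {L2,L4}: {L0,L2} ∩ {L0,L2,L3,L4} = {L0,L2}; idom=L2
  L5: preds {L2,L4}: {L0,L2} ∩ {L0,L2,L3,L4} = {L0,L2}; idom=L2
  L6: preds {L2,L5}: {L0,L2} ∩ {L0,L2,L5} = {L0,L2}; idom=L2

DF derivation:
  join L3 pred L2: · stop@L2
  join L3 pred L4: L4→L3 stop@L2
  join L5 pred L2: · stop@L2
  join L5 pred L4: L4→L3 stop@L2
  join L6 pred L2: · stop@L2
  join L6 pred L5: L5 stop@L2
  L0 → ∅
  L1 → ∅
  L2 → ∅
  L3 → {L3,L5}
  L4 → {L3,L5}
  L5 → {L6}
  L6 → ∅
  L7 → ∅

φ for j: defs {L0,L2,L4,L7}
  DF⁺ = {L3,L5,L6}

Answer: ["L3", "L5", "L6"]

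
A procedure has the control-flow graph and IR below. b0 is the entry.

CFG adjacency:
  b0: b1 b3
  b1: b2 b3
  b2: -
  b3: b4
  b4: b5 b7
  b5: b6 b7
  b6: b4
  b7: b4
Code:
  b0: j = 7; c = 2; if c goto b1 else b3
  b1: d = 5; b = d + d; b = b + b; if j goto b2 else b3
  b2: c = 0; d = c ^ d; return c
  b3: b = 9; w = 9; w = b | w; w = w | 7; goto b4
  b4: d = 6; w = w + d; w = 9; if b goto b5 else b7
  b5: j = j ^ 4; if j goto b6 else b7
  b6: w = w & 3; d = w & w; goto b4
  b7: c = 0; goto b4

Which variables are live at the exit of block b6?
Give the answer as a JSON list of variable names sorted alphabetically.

Per-block:
  b0: {c,j} / ∅
  b1: {b,d} / {j}
  b2: {c,d} / {d}
  b3: {b,w} / ∅
  b4: {d,w} / {b,w}
  b5: {j} / {j}
  b6: {d,w} / {w}
  b7: {c} / ∅

Backward fixpoint:
  live b0: ∅→{j}
  live b1: {j}→{d,j}
  live b2: {d}→∅
  live b3: {j}→{b,j,w}
  live b4: {b,j,w}→{b,j,w}
  live b5: {b,j,w}→{b,j,w}
  live b6: {b,j,w}→{b,j,w}
  live b7: {b,j,w}→{b,j,w}

live-out(b6) = ["b", "j", "w"]

Answer: ["b", "j", "w"]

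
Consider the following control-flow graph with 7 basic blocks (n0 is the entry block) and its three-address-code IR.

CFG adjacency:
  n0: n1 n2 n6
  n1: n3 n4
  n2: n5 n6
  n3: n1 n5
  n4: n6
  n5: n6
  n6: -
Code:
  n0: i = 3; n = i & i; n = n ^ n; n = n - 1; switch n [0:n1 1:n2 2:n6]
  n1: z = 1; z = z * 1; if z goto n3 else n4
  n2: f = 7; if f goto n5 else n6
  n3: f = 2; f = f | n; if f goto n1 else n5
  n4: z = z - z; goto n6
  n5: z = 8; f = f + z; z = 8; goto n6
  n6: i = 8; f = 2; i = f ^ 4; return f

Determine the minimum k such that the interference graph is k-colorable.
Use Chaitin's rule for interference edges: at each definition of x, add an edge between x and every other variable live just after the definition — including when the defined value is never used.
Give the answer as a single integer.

Answer: 3

Analysis:
Block summaries:
  n0: {i,n} / ∅
  n1: {z} / ∅
  n2: {f} / ∅
  n3: {f} / {n}
  n4: {z} / {z}
  n5: {f,z} / {f}
  n6: {f,i} / ∅

Backward fixpoint:
  n0: in=∅ out={n}
  n1: in={n} out={n,z}
  n2: in=∅ out={f}
  n3: in={n} out={f,n}
  n4: in={z} out=∅
  n5: in={f} out=∅
  n6: in=∅ out=∅

Conflict graph:
  f↔{i,n,z}
  i↔{f}
  n↔{f,z}
  z↔{f,n}

Chromatic number:
  clique {f,n,z} ⇒ need ≥ 3
  3-colouring: c0={f}  c1={i,n}  c2={z}
  χ = 3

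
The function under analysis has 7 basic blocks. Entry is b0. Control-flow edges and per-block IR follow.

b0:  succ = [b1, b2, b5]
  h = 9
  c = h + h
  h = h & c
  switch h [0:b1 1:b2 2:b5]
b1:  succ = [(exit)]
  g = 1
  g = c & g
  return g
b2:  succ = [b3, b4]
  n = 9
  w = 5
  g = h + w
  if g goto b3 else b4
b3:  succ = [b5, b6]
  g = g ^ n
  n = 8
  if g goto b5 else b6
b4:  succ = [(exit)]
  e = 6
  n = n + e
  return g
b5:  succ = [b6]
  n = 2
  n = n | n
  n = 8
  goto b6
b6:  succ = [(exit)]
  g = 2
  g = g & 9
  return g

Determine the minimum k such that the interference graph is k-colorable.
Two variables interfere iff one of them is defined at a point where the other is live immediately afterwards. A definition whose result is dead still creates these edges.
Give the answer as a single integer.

def/use:
  b0 def {c,h} use ∅
  b1 def {g} use {c}
  b2 def {g,n,w} use {h}
  b3 def {g,n} use {g,n}
  b4 def {e,n} use {g,n}
  b5 def {n} use ∅
  b6 def {g} use ∅

Backward fixpoint:
  live b0: ∅→{c,h}
  live b1: {c}→∅
  live b2: {h}→{g,n}
  live b3: {g,n}→∅
  live b4: {g,n}→∅
  live b5: ∅→∅
  live b6: ∅→∅

Conflict graph:
  c: {g,h}
  e: {g,n}
  g: {c,e,n}
  h: {c,n,w}
  n: {e,g,h,w}
  w: {h,n}

Registers:
  clique {e,g,n} ⇒ need ≥ 3
  assign c→c0 e→c2 g→c1 h→c1 n→c0 w→c2 — no edge inside a register ⇒ χ ≤ 3
  χ = 3

Answer: 3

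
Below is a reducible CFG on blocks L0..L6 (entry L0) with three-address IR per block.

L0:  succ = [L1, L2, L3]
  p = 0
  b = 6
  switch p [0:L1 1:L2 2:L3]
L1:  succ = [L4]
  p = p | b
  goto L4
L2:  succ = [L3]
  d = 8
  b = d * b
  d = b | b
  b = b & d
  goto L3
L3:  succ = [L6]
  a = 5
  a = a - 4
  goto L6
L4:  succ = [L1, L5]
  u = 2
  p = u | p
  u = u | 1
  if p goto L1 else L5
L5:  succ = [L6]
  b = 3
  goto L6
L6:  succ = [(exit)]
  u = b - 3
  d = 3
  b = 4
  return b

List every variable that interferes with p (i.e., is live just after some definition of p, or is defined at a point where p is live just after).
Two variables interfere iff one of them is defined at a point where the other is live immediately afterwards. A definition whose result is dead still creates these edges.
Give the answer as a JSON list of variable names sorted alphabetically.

def/use:
  L0: def={b,p} ue=∅
  L1: def={p} ue={b,p}
  L2: def={b,d} ue={b}
  L3: def={a} ue=∅
  L4: def={p,u} ue={p}
  L5: def={b} ue=∅
  L6: def={b,d,u} ue={b}

Liveness:
  L0: in=∅ out={b,p}
  L1: in={b,p} out={b,p}
  L2: in={b} out={b}
  L3: in={b} out={b}
  L4: in={b,p} out={b,p}
  L5: in=∅ out={b}
  L6: in={b} out=∅

Interference:
  a — {b}
  b — {a,d,p,u}
  d — {b}
  p — {b,u}
  u — {b,p}

N(p) = ["b", "u"]

Answer: ["b", "u"]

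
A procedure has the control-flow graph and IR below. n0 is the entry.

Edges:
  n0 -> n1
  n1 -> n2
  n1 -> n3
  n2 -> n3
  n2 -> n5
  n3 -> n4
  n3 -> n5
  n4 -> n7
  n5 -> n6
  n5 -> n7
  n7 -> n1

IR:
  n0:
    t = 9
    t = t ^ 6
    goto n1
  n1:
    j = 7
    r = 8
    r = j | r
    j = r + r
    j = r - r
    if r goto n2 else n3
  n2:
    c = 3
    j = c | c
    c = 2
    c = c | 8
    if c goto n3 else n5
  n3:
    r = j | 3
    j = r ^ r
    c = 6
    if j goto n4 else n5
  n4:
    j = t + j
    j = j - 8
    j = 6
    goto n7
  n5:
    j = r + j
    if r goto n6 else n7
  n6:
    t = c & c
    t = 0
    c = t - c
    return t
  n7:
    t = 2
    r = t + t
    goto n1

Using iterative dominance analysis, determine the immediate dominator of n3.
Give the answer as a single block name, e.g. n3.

Answer: n1

Working:
idom tree: n1←n0 n2←n1 n3←n1 n4←n3 n5←n1 n6←n5 n7←n1
Dom at joins:
  n1: preds {n0,n7}: {n0} ∩ {n0,n1,n7} = {n0}; idom=n0
  n3: preds {n1,n2}: {n0,n1} ∩ {n0,n1,n2} = {n0,n1}; idom=n1
  n5: preds {n2,n3}: {n0,n1,n2} ∩ {n0,n1,n3} = {n0,n1}; idom=n1
  n7: preds {n4,n5}: {n0,n1,n3,n4} ∩ {n0,n1,n5} = {n0,n1}; idom=n1

idom(n3) = n1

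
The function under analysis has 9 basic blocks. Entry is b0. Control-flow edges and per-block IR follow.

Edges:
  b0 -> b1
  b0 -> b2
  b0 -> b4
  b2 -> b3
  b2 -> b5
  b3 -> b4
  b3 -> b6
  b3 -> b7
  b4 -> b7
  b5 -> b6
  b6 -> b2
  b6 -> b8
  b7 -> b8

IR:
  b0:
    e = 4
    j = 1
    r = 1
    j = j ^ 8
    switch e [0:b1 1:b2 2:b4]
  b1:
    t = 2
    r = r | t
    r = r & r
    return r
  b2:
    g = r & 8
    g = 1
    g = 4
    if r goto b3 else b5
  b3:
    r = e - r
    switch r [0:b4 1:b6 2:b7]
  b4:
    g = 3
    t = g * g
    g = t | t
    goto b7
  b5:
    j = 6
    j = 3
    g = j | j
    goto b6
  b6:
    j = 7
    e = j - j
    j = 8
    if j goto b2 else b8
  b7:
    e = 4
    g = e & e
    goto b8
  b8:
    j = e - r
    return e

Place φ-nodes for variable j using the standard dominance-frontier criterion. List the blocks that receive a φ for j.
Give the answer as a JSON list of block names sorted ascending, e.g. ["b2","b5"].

idom tree: b1←b0 b2←b0 b3←b2 b4←b0 b5←b2 b6←b2 b7←b0 b8←b0
Dom at joins:
  b2: preds {b0,b6}: {b0} ∩ {b0,b2,b6} = {b0}; idom=b0
  b4: preds {b0,b3}: {b0} ∩ {b0,b2,b3} = {b0}; idom=b0
  b6: preds {b3,b5}: {b0,b2,b3} ∩ {b0,b2,b5} = {b0,b2}; idom=b2
  b7: preds {b3,b4}: {b0,b2,b3} ∩ {b0,b4} = {b0}; idom=b0
  b8: preds {b6,b7}: {b0,b2,b6} ∩ {b0,b7} = {b0}; idom=b0

DF walk-up:
  b2←b0: walk · to b0
  b2←b6: walk b6→b2 to b0
  b4←b0: walk · to b0
  b4←b3: walk b3→b2 to b0
  b6←b3: walk b3 to b2
  b6←b5: walk b5 to b2
  b7←b3: walk b3→b2 to b0
  b7←b4: walk b4 to b0
  b8←b6: walk b6→b2 to b0
  b8←b7: walk b7 to b0
  DF(b0)=∅
  DF(b1)=∅
  DF(b2)={b2,b4,b7,b8}
  DF(b3)={b4,b6,b7}
  DF(b4)={b7}
  DF(b5)={b6}
  DF(b6)={b2,b8}
  DF(b7)={b8}
  DF(b8)=∅

φ for j: defs {b0,b5,b6,b8}
  DF⁺ = {b2,b4,b6,b7,b8}

Answer: ["b2", "b4", "b6", "b7", "b8"]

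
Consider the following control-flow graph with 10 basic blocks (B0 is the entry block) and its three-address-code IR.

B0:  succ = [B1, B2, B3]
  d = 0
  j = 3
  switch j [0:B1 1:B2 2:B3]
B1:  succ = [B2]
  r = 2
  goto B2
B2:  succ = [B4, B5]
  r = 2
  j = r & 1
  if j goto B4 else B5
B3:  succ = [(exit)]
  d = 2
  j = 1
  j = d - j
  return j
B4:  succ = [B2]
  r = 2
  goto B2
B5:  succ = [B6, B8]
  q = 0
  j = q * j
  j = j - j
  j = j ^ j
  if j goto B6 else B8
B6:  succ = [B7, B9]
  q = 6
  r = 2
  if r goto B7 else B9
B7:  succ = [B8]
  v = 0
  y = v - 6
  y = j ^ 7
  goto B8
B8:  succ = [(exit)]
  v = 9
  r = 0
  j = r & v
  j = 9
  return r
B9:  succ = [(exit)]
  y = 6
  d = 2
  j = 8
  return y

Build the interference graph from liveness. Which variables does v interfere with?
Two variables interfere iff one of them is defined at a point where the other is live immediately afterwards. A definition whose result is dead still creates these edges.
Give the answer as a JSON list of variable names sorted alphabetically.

Per-block:
  B0: {d,j} / ∅
  B1: {r} / ∅
  B2: {j,r} / ∅
  B3: {d,j} / ∅
  B4: {r} / ∅
  B5: {j,q} / {j}
  B6: {q,r} / ∅
  B7: {v,y} / {j}
  B8: {j,r,v} / ∅
  B9: {d,j,y} / ∅

Backward fixpoint:
  live B0: ∅→∅
  live B1: ∅→∅
  live B2: ∅→{j}
  live B3: ∅→∅
  live B4: ∅→∅
  live B5: {j}→{j}
  live B6: {j}→{j}
  live B7: {j}→∅
  live B8: ∅→∅
  live B9: ∅→∅

Interference:
  d — {j,y}
  j — {d,q,r,v,y}
  q — {j}
  r — {j,v}
  v — {j,r}
  y — {d,j}

N(v) = ["j", "r"]

Answer: ["j", "r"]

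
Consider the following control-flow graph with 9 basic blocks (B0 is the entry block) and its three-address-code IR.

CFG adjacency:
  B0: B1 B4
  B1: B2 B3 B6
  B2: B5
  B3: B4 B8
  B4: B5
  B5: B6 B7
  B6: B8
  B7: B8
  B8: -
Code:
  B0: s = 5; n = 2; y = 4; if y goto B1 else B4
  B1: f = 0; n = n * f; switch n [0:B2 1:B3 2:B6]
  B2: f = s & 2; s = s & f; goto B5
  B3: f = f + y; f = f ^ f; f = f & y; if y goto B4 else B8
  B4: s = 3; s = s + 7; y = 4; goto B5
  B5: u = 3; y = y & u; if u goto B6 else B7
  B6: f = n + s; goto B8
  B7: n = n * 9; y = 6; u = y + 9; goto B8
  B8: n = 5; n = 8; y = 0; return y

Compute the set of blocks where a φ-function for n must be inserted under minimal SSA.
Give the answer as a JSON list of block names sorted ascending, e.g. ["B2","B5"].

Answer: ["B4", "B5", "B6", "B8"]

Derivation:
idom tree: B1←B0 B2←B1 B3←B1 B4←B0 B5←B0 B6←B0 B7←B5 B8←B0
Dom at joins:
  B4: preds {B0,B3}: {B0} ∩ {B0,B1,B3} = {B0}; idom=B0
  B5: preds {B2,B4}: {B0,B1,B2} ∩ {B0,B4} = {B0}; idom=B0
  B6: preds {B1,B5}: {B0,B1} ∩ {B0,B5} = {B0}; idom=B0
  B8: preds {B3,B6,B7}: {B0,B1,B3} ∩ {B0,B6} ∩ {B0,B5,B7} = {B0}; idom=B0

Frontier:
  join B4 pred B0: · stop@B0
  join B4 pred B3: B3→B1 stop@B0
  join B5 pred B2: B2→B1 stop@B0
  join B5 pred B4: B4 stop@B0
  join B6 pred B1: B1 stop@B0
  join B6 pred B5: B5 stop@B0
  join B8 pred B3: B3→B1 stop@B0
  join B8 pred B6: B6 stop@B0
  join B8 pred B7: B7→B5 stop@B0
  DF(B0)=∅
  DF(B1)={B4,B5,B6,B8}
  DF(B2)={B5}
  DF(B3)={B4,B8}
  DF(B4)={B5}
  DF(B5)={B6,B8}
  DF(B6)={B8}
  DF(B7)={B8}
  DF(B8)=∅

φ for n: defs {B0,B1,B7,B8}
  DF⁺ = {B4,B5,B6,B8}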